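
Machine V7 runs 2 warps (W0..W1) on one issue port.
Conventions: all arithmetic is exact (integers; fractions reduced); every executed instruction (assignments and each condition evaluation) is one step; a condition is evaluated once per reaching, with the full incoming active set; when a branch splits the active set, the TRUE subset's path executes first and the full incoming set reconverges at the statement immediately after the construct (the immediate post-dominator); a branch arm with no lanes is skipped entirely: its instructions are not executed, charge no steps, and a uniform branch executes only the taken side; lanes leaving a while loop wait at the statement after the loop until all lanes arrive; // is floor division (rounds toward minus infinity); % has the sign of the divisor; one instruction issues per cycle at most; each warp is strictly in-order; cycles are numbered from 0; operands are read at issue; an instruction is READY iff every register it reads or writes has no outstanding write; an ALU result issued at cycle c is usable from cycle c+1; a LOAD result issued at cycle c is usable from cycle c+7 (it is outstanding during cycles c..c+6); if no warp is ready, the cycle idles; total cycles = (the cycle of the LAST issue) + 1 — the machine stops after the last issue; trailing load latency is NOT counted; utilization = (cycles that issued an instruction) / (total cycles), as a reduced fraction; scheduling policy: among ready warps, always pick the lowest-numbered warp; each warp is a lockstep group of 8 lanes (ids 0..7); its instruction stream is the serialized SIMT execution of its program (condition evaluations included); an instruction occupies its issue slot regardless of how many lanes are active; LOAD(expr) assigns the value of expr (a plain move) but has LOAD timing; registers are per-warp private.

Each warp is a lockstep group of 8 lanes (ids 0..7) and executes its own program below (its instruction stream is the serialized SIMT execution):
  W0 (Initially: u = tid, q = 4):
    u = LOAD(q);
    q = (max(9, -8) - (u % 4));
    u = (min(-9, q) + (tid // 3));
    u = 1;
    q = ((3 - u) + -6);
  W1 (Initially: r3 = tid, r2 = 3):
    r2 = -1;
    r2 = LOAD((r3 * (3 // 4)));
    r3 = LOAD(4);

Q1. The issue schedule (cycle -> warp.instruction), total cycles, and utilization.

cycle 0: W0.I0
cycle 1: W1.I0
cycle 2: W1.I1
cycle 3: W1.I2
cycle 4: idle
cycle 5: idle
cycle 6: idle
cycle 7: W0.I1
cycle 8: W0.I2
cycle 9: W0.I3
cycle 10: W0.I4

Answer: 11 cycles, utilization 8/11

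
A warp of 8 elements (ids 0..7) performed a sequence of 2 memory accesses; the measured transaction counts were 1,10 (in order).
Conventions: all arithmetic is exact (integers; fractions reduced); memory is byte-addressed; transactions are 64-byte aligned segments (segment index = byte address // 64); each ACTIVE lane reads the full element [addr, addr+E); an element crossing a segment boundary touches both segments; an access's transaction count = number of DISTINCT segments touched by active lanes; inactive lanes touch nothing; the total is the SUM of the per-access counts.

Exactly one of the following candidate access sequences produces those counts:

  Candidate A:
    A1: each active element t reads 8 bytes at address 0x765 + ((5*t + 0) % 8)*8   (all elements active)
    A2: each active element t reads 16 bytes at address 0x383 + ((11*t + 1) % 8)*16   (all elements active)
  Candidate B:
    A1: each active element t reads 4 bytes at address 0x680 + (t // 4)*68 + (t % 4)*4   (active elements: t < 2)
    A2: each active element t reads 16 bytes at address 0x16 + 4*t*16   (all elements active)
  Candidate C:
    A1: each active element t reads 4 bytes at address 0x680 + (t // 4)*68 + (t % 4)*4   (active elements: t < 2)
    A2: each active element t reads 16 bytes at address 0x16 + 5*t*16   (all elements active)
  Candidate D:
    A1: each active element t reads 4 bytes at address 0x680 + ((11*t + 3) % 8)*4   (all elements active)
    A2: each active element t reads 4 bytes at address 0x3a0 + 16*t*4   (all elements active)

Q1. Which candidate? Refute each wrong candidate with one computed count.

A: A1 gives 2 transactions, not 1
B: A2 gives 8 transactions, not 10
D: A2 gives 8 transactions, not 10
C: all counts match (1,10)

Answer: C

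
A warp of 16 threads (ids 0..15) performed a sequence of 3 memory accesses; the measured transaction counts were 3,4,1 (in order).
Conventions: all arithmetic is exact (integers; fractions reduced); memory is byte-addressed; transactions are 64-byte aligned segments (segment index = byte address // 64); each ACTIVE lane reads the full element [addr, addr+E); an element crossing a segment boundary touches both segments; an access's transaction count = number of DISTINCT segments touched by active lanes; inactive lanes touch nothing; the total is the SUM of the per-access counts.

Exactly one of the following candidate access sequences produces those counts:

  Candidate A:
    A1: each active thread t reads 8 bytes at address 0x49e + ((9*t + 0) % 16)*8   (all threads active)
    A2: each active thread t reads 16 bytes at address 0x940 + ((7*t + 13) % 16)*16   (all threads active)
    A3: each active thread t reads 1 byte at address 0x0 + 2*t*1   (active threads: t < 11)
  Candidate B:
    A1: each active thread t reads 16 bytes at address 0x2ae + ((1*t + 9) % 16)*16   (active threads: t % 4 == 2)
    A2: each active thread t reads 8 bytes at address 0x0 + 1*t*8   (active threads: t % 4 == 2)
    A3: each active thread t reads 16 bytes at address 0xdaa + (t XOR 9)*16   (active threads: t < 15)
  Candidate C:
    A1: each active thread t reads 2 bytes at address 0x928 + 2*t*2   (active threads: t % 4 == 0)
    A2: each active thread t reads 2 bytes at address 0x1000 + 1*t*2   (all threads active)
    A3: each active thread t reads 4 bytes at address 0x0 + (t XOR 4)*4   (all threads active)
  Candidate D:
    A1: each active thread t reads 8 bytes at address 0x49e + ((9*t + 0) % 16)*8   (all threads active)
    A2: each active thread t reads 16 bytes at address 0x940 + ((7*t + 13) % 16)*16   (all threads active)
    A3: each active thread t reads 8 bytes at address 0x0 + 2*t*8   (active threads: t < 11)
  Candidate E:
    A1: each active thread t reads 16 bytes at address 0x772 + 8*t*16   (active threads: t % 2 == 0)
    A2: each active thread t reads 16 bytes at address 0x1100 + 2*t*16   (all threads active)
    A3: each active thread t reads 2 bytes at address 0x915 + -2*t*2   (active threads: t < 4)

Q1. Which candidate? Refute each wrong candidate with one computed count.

B: A1 gives 4 transactions, not 3
C: A1 gives 2 transactions, not 3
D: A3 gives 3 transactions, not 1
E: A1 gives 16 transactions, not 3
A: all counts match (3,4,1)

Answer: A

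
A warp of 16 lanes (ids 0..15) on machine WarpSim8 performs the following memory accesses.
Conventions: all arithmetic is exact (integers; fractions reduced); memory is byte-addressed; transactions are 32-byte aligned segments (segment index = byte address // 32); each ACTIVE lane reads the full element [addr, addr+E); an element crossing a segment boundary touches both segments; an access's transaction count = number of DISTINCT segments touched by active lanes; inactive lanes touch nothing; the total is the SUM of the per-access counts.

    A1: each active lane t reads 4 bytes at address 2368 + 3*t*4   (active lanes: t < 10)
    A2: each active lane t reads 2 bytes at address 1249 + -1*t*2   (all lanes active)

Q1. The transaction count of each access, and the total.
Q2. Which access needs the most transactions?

A1: 4 transactions
A2: 2 transactions

Answer: 4,2; total 6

Answer: A1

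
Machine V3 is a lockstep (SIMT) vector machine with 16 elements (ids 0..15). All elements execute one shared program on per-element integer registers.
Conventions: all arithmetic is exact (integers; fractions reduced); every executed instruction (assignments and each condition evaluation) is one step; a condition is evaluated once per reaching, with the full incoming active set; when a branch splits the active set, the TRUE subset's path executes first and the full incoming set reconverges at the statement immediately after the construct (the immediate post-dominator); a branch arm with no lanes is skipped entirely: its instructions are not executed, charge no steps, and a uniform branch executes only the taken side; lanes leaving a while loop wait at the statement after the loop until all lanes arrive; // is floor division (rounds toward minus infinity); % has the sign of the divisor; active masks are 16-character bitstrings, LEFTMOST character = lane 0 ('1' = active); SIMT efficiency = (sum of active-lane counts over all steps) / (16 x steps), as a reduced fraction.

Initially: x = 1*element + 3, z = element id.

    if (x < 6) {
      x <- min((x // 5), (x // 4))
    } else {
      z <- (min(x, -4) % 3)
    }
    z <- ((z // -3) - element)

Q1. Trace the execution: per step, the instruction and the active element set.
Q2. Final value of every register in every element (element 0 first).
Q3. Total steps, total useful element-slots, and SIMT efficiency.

step 0: eval (x < 6)                 1111111111111111
step 1: x <- min((x // 5), (x // 4)) 1110000000000000
step 2: z <- (min(x, -4) % 3)        0001111111111111
step 3: z <- ((z // -3) - element)   1111111111111111

Answer: 4 steps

x: 0,0,1,6,7,8,9,10,11,12,13,14,15,16,17,18
z: 0,-2,-3,-4,-5,-6,-7,-8,-9,-10,-11,-12,-13,-14,-15,-16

steps = 4; useful = 48; efficiency = 48/64 = 3/4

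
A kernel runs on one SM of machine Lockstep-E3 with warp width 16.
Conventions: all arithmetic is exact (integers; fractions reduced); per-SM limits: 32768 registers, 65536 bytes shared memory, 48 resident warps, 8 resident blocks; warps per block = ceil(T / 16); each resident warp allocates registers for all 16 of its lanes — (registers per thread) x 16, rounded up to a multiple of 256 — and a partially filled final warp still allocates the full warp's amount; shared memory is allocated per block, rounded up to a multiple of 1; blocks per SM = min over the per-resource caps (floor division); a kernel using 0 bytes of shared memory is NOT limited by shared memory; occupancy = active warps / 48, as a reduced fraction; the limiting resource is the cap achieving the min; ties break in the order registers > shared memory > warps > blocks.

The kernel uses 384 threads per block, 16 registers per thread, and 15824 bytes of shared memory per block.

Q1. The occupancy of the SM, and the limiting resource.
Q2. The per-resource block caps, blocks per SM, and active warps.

Answer: occupancy 1, limited by warps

registers: 5 blocks
shared memory: 4 blocks
warps: 2 blocks
blocks: 8 blocks

Answer: 2 blocks, 48 active warps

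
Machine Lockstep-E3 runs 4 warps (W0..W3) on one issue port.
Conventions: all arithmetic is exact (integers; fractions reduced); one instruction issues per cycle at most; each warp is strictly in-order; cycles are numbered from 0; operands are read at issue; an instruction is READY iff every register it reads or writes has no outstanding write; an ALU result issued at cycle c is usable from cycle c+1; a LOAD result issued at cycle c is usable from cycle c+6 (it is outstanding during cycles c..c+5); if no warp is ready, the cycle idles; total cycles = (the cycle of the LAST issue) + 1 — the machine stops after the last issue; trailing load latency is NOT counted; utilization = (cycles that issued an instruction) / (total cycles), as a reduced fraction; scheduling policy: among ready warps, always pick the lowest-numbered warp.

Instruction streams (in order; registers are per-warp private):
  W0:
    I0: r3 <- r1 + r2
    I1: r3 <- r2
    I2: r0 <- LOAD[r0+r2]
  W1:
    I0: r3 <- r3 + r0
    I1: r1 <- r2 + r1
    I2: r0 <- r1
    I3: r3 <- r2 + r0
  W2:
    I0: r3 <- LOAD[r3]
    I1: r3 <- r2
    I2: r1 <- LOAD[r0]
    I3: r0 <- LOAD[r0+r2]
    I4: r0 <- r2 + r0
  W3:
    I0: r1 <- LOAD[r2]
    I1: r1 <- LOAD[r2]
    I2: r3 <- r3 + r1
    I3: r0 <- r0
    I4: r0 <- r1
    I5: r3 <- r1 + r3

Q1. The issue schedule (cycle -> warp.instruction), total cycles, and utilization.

cycle 0: W0.I0
cycle 1: W0.I1
cycle 2: W0.I2
cycle 3: W1.I0
cycle 4: W1.I1
cycle 5: W1.I2
cycle 6: W1.I3
cycle 7: W2.I0
cycle 8: W3.I0
cycle 9: idle
cycle 10: idle
cycle 11: idle
cycle 12: idle
cycle 13: W2.I1
cycle 14: W2.I2
cycle 15: W2.I3
cycle 16: W3.I1
cycle 17: idle
cycle 18: idle
cycle 19: idle
cycle 20: idle
cycle 21: W2.I4
cycle 22: W3.I2
cycle 23: W3.I3
cycle 24: W3.I4
cycle 25: W3.I5

Answer: 26 cycles, utilization 9/13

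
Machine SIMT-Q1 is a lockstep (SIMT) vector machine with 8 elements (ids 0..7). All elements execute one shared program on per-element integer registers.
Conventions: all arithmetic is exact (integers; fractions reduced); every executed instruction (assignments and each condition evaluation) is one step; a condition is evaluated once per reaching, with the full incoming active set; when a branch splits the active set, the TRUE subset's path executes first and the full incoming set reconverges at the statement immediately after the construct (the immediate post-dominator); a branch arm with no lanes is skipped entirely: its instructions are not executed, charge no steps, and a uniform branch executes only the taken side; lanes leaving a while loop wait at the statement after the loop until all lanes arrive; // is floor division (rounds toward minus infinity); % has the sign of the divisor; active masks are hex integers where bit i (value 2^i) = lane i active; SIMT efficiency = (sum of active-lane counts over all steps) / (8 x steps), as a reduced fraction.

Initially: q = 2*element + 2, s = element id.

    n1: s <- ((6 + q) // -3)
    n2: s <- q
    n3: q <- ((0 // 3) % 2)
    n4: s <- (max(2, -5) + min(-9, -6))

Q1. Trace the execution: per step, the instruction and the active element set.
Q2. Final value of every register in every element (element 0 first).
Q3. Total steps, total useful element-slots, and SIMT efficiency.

step 0: s <- ((6 + q) // -3)         0xff
step 1: s <- q                       0xff
step 2: q <- ((0 // 3) % 2)          0xff
step 3: s <- (max(2, -5) + min(-9, -6)) 0xff

Answer: 4 steps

q: 0,0,0,0,0,0,0,0
s: -7,-7,-7,-7,-7,-7,-7,-7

steps = 4; useful = 32; efficiency = 32/32 = 1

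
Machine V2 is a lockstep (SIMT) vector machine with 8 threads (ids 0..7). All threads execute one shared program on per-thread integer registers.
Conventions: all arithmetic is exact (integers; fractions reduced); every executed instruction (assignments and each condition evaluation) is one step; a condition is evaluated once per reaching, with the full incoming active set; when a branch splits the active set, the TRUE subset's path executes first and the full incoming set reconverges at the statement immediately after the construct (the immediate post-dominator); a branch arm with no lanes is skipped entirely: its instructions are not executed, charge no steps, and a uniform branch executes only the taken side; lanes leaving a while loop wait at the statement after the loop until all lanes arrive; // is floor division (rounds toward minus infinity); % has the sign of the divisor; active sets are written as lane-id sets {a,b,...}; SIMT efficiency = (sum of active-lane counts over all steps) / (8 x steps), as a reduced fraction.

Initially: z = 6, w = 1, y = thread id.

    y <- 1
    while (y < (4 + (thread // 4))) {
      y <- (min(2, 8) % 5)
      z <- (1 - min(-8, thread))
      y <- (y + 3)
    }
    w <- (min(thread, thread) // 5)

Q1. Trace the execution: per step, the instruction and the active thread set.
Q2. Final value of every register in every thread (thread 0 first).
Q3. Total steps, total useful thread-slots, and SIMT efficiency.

step 0: y <- 1                       {0,1,2,3,4,5,6,7}
step 1: eval (y < (4 + (thread // 4))) {0,1,2,3,4,5,6,7}
step 2: y <- (min(2, 8) % 5)         {0,1,2,3,4,5,6,7}
step 3: z <- (1 - min(-8, thread))   {0,1,2,3,4,5,6,7}
step 4: y <- (y + 3)                 {0,1,2,3,4,5,6,7}
step 5: eval (y < (4 + (thread // 4))) {0,1,2,3,4,5,6,7}
step 6: w <- (min(thread, thread) // 5) {0,1,2,3,4,5,6,7}

Answer: 7 steps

z: 9,9,9,9,9,9,9,9
w: 0,0,0,0,0,1,1,1
y: 5,5,5,5,5,5,5,5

steps = 7; useful = 56; efficiency = 56/56 = 1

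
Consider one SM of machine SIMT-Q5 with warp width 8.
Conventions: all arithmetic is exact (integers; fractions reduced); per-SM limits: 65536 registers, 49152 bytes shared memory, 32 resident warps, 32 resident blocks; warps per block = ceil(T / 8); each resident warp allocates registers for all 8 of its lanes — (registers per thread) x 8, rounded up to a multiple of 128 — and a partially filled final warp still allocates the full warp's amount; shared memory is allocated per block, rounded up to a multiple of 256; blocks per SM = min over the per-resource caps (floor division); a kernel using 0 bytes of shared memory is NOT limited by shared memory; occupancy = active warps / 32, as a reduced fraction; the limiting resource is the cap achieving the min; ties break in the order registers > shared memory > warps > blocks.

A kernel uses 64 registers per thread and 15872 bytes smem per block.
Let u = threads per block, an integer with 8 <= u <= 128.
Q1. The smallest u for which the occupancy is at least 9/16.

Answer: u = 41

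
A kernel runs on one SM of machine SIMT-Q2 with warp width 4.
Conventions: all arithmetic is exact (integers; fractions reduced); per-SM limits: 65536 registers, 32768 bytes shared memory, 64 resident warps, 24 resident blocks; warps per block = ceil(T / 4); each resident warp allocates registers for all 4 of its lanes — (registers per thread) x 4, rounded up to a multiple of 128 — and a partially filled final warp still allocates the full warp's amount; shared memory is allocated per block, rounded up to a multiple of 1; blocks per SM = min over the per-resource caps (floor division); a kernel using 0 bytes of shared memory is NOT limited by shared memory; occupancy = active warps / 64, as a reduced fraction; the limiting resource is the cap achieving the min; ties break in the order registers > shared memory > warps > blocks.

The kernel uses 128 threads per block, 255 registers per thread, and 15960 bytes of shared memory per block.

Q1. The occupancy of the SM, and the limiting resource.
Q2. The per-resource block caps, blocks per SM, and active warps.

Answer: occupancy 1, limited by registers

registers: 2 blocks
shared memory: 2 blocks
warps: 2 blocks
blocks: 24 blocks

Answer: 2 blocks, 64 active warps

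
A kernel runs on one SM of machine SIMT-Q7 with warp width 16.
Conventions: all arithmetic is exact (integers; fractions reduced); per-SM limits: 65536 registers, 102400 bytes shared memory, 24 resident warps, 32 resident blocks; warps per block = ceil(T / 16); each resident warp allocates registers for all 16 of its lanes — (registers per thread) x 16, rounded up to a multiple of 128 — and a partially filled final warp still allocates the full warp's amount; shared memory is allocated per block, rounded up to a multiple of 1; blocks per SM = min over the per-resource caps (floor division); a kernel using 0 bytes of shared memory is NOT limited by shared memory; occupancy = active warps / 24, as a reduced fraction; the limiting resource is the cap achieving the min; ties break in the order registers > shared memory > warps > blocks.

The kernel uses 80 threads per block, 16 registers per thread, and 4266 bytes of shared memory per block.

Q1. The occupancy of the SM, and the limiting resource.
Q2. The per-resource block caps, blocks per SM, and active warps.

Answer: occupancy 5/6, limited by warps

registers: 51 blocks
shared memory: 24 blocks
warps: 4 blocks
blocks: 32 blocks

Answer: 4 blocks, 20 active warps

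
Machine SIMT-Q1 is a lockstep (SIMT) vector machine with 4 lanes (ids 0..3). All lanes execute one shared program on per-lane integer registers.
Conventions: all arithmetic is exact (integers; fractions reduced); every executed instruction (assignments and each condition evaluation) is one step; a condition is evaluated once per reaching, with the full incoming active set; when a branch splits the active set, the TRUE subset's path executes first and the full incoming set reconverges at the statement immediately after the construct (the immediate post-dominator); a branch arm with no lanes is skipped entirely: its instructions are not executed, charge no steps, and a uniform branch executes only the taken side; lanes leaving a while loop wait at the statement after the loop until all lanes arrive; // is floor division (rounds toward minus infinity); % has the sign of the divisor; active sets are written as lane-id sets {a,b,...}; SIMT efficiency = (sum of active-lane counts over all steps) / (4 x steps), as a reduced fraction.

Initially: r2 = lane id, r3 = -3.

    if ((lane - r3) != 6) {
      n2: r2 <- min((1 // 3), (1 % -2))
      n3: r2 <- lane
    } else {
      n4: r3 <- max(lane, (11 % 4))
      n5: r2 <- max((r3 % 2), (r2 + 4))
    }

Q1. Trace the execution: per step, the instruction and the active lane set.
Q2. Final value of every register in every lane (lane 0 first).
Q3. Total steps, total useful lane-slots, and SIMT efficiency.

step 0: eval ((lane - r3) != 6)      {0,1,2,3}
step 1: r2 <- min((1 // 3), (1 % -2)) {0,1,2}
step 2: r2 <- lane                   {0,1,2}
step 3: r3 <- max(lane, (11 % 4))    {3}
step 4: r2 <- max((r3 % 2), (r2 + 4)) {3}

Answer: 5 steps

r2: 0,1,2,7
r3: -3,-3,-3,3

steps = 5; useful = 12; efficiency = 12/20 = 3/5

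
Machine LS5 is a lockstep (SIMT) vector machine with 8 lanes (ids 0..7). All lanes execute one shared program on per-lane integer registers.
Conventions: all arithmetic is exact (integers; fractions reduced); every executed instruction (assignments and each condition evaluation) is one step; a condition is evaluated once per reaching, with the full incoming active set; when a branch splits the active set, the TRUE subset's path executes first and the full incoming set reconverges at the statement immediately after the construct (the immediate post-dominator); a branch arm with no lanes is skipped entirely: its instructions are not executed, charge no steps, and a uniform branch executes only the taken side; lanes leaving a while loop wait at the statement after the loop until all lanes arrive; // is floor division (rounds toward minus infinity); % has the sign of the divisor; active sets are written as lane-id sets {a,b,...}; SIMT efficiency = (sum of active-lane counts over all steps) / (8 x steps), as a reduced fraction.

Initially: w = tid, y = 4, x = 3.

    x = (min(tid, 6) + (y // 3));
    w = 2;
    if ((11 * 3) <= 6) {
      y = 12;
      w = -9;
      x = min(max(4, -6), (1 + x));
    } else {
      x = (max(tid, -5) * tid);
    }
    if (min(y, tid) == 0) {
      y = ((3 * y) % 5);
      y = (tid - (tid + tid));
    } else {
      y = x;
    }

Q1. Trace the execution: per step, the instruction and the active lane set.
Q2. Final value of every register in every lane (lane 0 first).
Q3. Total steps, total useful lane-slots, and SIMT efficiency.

step 0: x <- (min(tid, 6) + (y // 3)) {0,1,2,3,4,5,6,7}
step 1: w <- 2                       {0,1,2,3,4,5,6,7}
step 2: eval ((11 * 3) <= 6)         {0,1,2,3,4,5,6,7}
step 3: x <- (max(tid, -5) * tid)    {0,1,2,3,4,5,6,7}
step 4: eval (min(y, tid) == 0)      {0,1,2,3,4,5,6,7}
step 5: y <- ((3 * y) % 5)           {0}
step 6: y <- (tid - (tid + tid))     {0}
step 7: y <- x                       {1,2,3,4,5,6,7}

Answer: 8 steps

w: 2,2,2,2,2,2,2,2
y: 0,1,4,9,16,25,36,49
x: 0,1,4,9,16,25,36,49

steps = 8; useful = 49; efficiency = 49/64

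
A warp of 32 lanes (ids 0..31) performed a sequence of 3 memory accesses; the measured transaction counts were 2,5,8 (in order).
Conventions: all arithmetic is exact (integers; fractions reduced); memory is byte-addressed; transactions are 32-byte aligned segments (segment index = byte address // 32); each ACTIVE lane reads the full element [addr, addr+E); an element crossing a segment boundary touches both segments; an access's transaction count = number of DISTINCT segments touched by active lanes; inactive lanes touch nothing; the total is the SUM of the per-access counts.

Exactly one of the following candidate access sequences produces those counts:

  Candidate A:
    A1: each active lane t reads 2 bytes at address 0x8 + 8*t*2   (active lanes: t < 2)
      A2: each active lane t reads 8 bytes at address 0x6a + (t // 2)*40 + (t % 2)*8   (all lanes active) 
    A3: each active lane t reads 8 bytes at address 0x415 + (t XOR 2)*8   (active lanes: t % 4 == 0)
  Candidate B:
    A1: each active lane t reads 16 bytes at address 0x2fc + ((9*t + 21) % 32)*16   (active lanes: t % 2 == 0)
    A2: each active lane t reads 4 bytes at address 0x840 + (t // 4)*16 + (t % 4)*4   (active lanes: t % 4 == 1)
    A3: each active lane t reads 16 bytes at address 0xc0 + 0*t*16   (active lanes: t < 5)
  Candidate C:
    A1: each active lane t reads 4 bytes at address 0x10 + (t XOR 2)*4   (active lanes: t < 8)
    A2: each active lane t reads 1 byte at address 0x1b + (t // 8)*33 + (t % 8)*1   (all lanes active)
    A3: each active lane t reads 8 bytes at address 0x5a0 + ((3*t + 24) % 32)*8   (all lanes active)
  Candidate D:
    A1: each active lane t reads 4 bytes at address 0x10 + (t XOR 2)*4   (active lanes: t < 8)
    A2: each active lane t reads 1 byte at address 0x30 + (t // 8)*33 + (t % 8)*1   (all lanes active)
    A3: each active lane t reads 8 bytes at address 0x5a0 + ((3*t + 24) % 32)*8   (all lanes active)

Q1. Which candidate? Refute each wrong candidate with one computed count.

A: A1 gives 1 transaction, not 2
B: A1 gives 16 transactions, not 2
D: A2 gives 4 transactions, not 5
C: all counts match (2,5,8)

Answer: C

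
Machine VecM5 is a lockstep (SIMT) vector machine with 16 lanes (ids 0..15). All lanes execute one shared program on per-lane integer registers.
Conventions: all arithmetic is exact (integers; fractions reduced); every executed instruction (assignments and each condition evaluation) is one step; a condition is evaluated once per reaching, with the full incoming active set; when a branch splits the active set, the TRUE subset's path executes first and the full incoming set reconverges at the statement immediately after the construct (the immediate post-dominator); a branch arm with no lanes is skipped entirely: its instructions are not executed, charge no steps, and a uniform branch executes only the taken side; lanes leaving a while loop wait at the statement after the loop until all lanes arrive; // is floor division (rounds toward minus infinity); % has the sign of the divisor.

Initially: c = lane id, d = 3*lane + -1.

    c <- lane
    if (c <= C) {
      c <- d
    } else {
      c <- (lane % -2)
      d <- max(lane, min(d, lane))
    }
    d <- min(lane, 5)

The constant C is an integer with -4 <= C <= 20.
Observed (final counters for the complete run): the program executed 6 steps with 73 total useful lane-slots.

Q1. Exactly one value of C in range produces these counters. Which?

Answer: C = 6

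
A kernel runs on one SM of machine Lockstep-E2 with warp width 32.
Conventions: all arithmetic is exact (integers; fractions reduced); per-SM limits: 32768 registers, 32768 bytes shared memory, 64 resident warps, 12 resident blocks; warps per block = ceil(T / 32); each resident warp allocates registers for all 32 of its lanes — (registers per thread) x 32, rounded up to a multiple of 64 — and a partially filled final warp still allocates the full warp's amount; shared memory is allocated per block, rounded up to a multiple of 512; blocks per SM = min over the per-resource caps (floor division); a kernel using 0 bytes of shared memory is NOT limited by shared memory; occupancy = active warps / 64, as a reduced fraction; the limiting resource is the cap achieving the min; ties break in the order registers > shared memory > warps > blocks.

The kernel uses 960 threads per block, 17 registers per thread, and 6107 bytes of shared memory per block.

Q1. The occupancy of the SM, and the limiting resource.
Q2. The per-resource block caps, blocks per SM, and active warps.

Answer: occupancy 15/32, limited by registers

registers: 1 block
shared memory: 5 blocks
warps: 2 blocks
blocks: 12 blocks

Answer: 1 block, 30 active warps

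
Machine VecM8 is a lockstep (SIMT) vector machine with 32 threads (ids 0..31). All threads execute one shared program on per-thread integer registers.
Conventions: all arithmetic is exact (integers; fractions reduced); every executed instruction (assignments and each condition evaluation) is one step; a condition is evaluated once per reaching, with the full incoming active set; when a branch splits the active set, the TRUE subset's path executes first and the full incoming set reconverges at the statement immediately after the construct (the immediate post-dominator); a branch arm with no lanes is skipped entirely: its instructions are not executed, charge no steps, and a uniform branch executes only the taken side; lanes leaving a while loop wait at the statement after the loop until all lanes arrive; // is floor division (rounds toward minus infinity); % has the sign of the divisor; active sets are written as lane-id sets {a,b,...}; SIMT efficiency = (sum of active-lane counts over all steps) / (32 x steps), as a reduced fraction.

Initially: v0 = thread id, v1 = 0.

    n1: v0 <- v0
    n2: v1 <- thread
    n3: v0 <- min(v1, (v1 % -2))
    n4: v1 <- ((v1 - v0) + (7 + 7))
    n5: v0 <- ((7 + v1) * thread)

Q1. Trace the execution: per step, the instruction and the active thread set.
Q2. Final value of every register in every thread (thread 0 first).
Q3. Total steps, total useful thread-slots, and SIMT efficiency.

step 0: v0 <- v0                     {0,1,2,3,4,5,6,7,8,9,10,11,12,13,14,15,16,17,18,19,20,21,22,23,24,25,26,27,28,29,30,31}
step 1: v1 <- thread                 {0,1,2,3,4,5,6,7,8,9,10,11,12,13,14,15,16,17,18,19,20,21,22,23,24,25,26,27,28,29,30,31}
step 2: v0 <- min(v1, (v1 % -2))     {0,1,2,3,4,5,6,7,8,9,10,11,12,13,14,15,16,17,18,19,20,21,22,23,24,25,26,27,28,29,30,31}
step 3: v1 <- ((v1 - v0) + (7 + 7))  {0,1,2,3,4,5,6,7,8,9,10,11,12,13,14,15,16,17,18,19,20,21,22,23,24,25,26,27,28,29,30,31}
step 4: v0 <- ((7 + v1) * thread)    {0,1,2,3,4,5,6,7,8,9,10,11,12,13,14,15,16,17,18,19,20,21,22,23,24,25,26,27,28,29,30,31}

Answer: 5 steps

v0: 0,23,46,75,100,135,162,203,232,279,310,363,396,455,490,555,592,663,702,779,820,903,946,1035,1080,1175,1222,1323,1372,1479,1530,1643
v1: 14,16,16,18,18,20,20,22,22,24,24,26,26,28,28,30,30,32,32,34,34,36,36,38,38,40,40,42,42,44,44,46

steps = 5; useful = 160; efficiency = 160/160 = 1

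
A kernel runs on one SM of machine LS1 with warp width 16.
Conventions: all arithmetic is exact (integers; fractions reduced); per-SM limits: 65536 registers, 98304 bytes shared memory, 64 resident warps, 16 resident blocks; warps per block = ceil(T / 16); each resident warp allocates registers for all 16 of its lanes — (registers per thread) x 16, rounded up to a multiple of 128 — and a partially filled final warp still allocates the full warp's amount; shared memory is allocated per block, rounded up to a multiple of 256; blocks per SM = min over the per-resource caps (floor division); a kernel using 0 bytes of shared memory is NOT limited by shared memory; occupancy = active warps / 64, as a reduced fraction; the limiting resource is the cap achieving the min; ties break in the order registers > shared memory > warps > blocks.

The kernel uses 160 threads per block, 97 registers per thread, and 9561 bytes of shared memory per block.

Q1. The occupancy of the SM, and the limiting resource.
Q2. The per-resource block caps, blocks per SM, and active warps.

Answer: occupancy 15/32, limited by registers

registers: 3 blocks
shared memory: 10 blocks
warps: 6 blocks
blocks: 16 blocks

Answer: 3 blocks, 30 active warps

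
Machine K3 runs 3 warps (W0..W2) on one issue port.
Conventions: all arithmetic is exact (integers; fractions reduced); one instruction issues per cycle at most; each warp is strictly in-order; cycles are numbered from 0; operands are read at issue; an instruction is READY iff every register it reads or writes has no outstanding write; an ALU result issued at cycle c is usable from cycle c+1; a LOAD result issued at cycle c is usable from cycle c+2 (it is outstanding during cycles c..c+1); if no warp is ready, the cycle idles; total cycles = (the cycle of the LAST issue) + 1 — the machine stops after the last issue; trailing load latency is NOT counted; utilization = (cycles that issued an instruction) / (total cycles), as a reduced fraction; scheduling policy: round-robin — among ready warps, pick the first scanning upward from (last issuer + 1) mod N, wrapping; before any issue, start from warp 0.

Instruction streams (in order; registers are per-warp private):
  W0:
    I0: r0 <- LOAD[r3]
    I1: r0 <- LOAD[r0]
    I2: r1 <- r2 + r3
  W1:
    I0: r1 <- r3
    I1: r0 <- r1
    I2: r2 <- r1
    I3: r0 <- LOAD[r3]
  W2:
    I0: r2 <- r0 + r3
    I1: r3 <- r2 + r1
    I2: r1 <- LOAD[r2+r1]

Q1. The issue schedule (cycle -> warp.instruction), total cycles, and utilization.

cycle 0: W0.I0
cycle 1: W1.I0
cycle 2: W2.I0
cycle 3: W0.I1
cycle 4: W1.I1
cycle 5: W2.I1
cycle 6: W0.I2
cycle 7: W1.I2
cycle 8: W2.I2
cycle 9: W1.I3

Answer: 10 cycles, utilization 1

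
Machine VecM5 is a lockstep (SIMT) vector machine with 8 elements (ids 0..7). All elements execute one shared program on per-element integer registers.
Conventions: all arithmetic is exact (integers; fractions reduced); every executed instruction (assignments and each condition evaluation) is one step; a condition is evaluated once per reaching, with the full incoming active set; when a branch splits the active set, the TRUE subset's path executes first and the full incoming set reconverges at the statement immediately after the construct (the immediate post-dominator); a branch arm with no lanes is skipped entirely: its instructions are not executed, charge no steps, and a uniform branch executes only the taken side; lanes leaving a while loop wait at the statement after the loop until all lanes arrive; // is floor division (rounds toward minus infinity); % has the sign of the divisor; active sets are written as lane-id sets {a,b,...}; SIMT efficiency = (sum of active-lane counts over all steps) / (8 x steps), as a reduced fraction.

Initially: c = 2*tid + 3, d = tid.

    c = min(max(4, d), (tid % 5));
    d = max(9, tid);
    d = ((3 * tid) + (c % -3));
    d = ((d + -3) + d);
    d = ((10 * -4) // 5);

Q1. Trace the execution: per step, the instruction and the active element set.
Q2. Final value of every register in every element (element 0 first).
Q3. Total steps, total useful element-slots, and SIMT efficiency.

step 0: c <- min(max(4, d), (tid % 5)) {0,1,2,3,4,5,6,7}
step 1: d <- max(9, tid)             {0,1,2,3,4,5,6,7}
step 2: d <- ((3 * tid) + (c % -3))  {0,1,2,3,4,5,6,7}
step 3: d <- ((d + -3) + d)          {0,1,2,3,4,5,6,7}
step 4: d <- ((10 * -4) // 5)        {0,1,2,3,4,5,6,7}

Answer: 5 steps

c: 0,1,2,3,4,0,1,2
d: -8,-8,-8,-8,-8,-8,-8,-8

steps = 5; useful = 40; efficiency = 40/40 = 1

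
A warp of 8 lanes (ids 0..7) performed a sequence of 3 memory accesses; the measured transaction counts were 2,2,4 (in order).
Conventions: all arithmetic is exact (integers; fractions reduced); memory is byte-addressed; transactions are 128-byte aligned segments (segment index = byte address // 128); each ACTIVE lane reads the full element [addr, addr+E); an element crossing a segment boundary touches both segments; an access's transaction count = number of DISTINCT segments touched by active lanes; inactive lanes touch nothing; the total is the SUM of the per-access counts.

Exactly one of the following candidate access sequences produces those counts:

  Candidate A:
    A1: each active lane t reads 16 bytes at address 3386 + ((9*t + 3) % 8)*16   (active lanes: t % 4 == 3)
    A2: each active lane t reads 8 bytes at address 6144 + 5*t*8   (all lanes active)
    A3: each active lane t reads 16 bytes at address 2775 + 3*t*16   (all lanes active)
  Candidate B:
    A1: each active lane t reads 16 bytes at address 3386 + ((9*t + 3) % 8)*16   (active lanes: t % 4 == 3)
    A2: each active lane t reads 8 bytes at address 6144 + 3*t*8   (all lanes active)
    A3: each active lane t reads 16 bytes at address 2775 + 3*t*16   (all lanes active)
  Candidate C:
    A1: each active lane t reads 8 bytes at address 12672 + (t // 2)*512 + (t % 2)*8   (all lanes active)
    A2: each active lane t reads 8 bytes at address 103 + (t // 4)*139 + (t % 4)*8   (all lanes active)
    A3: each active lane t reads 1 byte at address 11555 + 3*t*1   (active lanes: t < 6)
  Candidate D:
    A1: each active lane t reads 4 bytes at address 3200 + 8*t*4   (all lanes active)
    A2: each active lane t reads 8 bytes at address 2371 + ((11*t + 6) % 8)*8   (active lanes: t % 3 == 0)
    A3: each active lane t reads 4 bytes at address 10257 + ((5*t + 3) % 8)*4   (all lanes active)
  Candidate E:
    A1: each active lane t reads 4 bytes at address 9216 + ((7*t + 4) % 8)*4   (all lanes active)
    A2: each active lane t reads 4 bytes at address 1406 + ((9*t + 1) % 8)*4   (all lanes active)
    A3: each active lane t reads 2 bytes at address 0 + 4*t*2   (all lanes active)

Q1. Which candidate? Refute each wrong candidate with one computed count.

A: A2 gives 3 transactions, not 2
C: A1 gives 4 transactions, not 2
D: A3 gives 1 transaction, not 4
E: A1 gives 1 transaction, not 2
B: all counts match (2,2,4)

Answer: B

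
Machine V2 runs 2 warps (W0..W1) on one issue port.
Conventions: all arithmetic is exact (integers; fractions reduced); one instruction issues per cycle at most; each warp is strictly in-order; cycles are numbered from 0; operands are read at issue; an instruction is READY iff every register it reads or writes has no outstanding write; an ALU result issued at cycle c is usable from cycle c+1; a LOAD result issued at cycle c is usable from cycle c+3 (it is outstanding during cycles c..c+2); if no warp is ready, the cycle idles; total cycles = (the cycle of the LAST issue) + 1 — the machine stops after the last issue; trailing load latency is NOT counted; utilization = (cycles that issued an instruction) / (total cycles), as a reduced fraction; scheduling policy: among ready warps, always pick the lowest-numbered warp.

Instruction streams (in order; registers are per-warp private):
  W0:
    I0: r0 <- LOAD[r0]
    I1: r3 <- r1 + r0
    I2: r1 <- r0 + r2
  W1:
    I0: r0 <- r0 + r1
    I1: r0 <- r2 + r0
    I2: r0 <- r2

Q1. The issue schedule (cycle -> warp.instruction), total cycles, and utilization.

cycle 0: W0.I0
cycle 1: W1.I0
cycle 2: W1.I1
cycle 3: W0.I1
cycle 4: W0.I2
cycle 5: W1.I2

Answer: 6 cycles, utilization 1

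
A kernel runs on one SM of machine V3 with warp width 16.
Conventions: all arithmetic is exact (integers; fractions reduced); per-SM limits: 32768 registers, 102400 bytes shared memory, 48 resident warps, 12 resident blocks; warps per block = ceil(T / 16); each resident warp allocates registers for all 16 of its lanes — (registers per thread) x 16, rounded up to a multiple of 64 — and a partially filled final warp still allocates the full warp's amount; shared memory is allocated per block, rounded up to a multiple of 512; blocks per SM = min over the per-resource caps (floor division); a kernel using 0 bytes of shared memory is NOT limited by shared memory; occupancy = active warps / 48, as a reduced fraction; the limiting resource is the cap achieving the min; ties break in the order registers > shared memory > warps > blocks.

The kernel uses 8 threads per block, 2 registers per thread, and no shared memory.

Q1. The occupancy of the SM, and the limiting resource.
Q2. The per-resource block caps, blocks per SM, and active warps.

Answer: occupancy 1/4, limited by blocks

registers: 512 blocks
shared memory: no limit (kernel uses none)
warps: 48 blocks
blocks: 12 blocks

Answer: 12 blocks, 12 active warps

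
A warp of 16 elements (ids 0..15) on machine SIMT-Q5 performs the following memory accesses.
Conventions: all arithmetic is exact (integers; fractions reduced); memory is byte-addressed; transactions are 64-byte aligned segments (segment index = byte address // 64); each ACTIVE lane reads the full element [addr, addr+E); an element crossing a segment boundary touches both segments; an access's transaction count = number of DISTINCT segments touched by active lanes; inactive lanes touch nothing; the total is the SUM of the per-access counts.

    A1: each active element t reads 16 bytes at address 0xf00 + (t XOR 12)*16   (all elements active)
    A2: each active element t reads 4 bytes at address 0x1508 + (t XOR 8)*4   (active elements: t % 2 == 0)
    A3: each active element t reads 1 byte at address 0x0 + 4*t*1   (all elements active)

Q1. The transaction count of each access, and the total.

A1: 4 transactions
A2: 2 transactions
A3: 1 transaction

Answer: 4,2,1; total 7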